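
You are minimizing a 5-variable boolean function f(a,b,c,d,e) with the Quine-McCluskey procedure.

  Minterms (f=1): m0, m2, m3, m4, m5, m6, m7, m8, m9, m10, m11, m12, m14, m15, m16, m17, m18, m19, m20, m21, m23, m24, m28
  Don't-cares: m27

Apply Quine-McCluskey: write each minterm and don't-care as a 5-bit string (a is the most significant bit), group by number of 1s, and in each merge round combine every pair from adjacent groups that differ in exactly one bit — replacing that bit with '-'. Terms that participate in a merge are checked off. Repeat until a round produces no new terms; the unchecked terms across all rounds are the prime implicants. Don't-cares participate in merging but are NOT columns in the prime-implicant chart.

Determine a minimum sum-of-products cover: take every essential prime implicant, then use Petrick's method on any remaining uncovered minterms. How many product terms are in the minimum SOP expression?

[col 0] 00000*, 00010*, 00011*, 00100*, 00101*, 00110*, 00111*, 01000*, 01001*, 01010*, 01011*, 01100*, 01110*, 01111*, 10000*, 10001*, 10010*, 10011*, 10100*, 10101*, 10111*, 11000*, 11011*, 11100*
[col 1] -0000*, -0010*, -0011*, -0100*, -0101*, -0111*, -1000*, -1011*, -1100*, 0-000*, 0-010*, 0-011*, 0-100*, 0-110*, 0-111*, 00-00*, 00-10*, 00-11*, 000-0*, 0001-*, 001-0*, 001-1*, 0010-*, 0011-*, 01-00*, 01-10*, 01-11*, 010-0*, 010-1*, 0100-*, 0101-*, 011-0*, 0111-*, 1-000*, 1-011*, 1-100*, 10-00*, 10-01*, 10-11*, 100-0*, 100-1*, 1000-*, 1001-*, 101-1*, 1010-*, 11-00*
[col 2] --000*, --011, --100*, -0-00*, -0-11, -00-0, -001-, -01-1, -010-, -1-00*, 0--00*, 0--10*, 0--11*, 0-0-0*, 0-01-*, 0-1-0*, 0-11-*, 00--0*, 00-1-*, 001--, 01--0*, 01-1-*, 010--, 1--00*, 10--1, 10-0-, 100--
[col 3] ---00, 0---0, 0--1-
Prime implicants: ---00, --011, -0-11, -00-0, -001-, -01-1, -010-, 0---0, 0--1-, 001--, 010--, 10--1, 10-0-, 100--
PI chart (minterm → PIs covering it):
  0 | ---00,-00-0,0---0
  2 | -00-0,-001-,0---0,0--1-
  3 | --011,-0-11,-001-,0--1-
  4 | ---00,-010-,0---0,001--
  5 | -01-1,-010-,001--
  6 | 0---0,0--1-,001--
  7 | -0-11,-01-1,0--1-,001--
  8 | ---00,0---0,010--
  9 | 010--  (sole → essential)
  10 | 0---0,0--1-,010--
  11 | --011,0--1-,010--
  12 | ---00,0---0
  14 | 0---0,0--1-
  15 | 0--1-  (sole → essential)
  16 | ---00,-00-0,10-0-,100--
  17 | 10--1,10-0-,100--
  18 | -00-0,-001-,100--
  19 | --011,-0-11,-001-,10--1,100--
  20 | ---00,-010-,10-0-
  21 | -01-1,-010-,10--1,10-0-
  23 | -0-11,-01-1,10--1
  24 | ---00  (sole → essential)
  28 | ---00  (sole → essential)
Essential prime implicants: ---00, 0--1-, 010--
Petrick residual → -01-1, 100--
Minimum SOP uses 5 PIs: d'e' + b'ce + a'd + a'bc' + ab'c'

5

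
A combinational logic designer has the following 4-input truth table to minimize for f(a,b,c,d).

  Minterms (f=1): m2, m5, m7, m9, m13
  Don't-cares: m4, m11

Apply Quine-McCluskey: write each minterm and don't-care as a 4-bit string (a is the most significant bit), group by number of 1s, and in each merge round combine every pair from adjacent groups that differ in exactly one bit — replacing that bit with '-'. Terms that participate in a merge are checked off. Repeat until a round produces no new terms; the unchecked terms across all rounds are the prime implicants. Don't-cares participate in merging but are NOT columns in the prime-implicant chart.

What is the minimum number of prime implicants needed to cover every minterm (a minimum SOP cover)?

Round 0: 0010 0100✓ 0101✓ 0111✓ 1001✓ 1011✓ 1101✓
Round 1: -101 01-1 010- 1-01 10-1
PIs = {-101, 0010, 01-1, 010-, 1-01, 10-1}
Coverage chart:
  m2: 0010 ←essential
  m5: -101,01-1,010-
  m7: 01-1 ←essential
  m9: 1-01,10-1
  m13: -101,1-01
Essential: 0010, 01-1
Petrick residual → 1-01
Min cover (3 terms): a'b'cd' + a'bd + ac'd

3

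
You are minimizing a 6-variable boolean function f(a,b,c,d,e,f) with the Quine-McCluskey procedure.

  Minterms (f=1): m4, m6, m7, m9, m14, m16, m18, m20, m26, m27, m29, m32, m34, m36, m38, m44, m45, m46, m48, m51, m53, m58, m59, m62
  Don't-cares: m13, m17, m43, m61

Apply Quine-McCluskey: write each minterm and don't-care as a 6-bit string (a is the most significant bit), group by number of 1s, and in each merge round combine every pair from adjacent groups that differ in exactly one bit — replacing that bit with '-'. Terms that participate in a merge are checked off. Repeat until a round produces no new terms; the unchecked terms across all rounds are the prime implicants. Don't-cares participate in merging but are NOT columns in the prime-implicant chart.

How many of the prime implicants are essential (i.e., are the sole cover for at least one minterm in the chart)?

size-2^0 implicants → 000100(✓)  000110(✓)  000111(✓)  001001(✓)  001101(✓)  001110(✓)  010000(✓)  010001(✓)  010010(✓)  010100(✓)  011010(✓)  011011(✓)  011101(✓)  100000(✓)  100010(✓)  100100(✓)  100110(✓)  101011(✓)  101100(✓)  101101(✓)  101110(✓)  110000(✓)  110011(✓)  110101(✓)  111010(✓)  111011(✓)  111101(✓)  111110(✓)
size-2^1 implicants → -00100(✓)  -00110(✓)  -01101(✓)  -01110(✓)  -10000  -11010(✓)  -11011(✓)  -11101(✓)  0-0100  0-1101(✓)  00-110(✓)  0001-0(✓)  00011-  001-01  01-010  010-00  0100-0  01000-  01101-(✓)  1-0000  1-1011  1-1101(✓)  1-1110  10-100(✓)  10-110(✓)  100-00(✓)  100-10(✓)  1000-0(✓)  1001-0(✓)  1011-0(✓)  10110-  11-011  11-101  111-10  11101-(✓)
size-2^2 implicants → --1101  -0-110  -001-0  -1101-  10-1-0  100--0
Unchecked terms (primes): --1101, -0-110, -001-0, -10000, -1101-, 0-0100, 00011-, 001-01, 01-010, 010-00, 0100-0, 01000-, 1-0000, 1-1011, 1-1110, 10-1-0, 100--0, 10110-, 11-011, 11-101, 111-10
Minterm coverage:
  m4 ⊆ -001-0,0-0100
  m6 ⊆ -0-110,-001-0,00011-
  m7 ⊆ 00011- [E]
  m9 ⊆ 001-01 [E]
  m14 ⊆ -0-110 [E]
  m16 ⊆ -10000,010-00,0100-0,01000-
  m18 ⊆ 01-010,0100-0
  m20 ⊆ 0-0100,010-00
  m26 ⊆ -1101-,01-010
  m27 ⊆ -1101- [E]
  m29 ⊆ --1101 [E]
  m32 ⊆ 1-0000,100--0
  m34 ⊆ 100--0 [E]
  m36 ⊆ -001-0,10-1-0,100--0
  m38 ⊆ -0-110,-001-0,10-1-0,100--0
  m44 ⊆ 10-1-0,10110-
  m45 ⊆ --1101,10110-
  m46 ⊆ -0-110,1-1110,10-1-0
  m48 ⊆ -10000,1-0000
  m51 ⊆ 11-011 [E]
  m53 ⊆ 11-101 [E]
  m58 ⊆ -1101-,111-10
  m59 ⊆ -1101-,1-1011,11-011
  m62 ⊆ 1-1110,111-10
E = {--1101, -0-110, -1101-, 00011-, 001-01, 100--0, 11-011, 11-101}

8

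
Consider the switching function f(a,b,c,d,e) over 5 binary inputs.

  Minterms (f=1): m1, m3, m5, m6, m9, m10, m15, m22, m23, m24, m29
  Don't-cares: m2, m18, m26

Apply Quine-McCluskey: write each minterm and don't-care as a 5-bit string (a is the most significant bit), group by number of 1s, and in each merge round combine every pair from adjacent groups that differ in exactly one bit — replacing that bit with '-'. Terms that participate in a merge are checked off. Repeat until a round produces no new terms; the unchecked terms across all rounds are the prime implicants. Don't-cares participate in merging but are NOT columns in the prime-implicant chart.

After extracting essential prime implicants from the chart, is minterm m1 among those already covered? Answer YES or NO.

size-2^0 implicants → 00001(✓)  00010(✓)  00011(✓)  00101(✓)  00110(✓)  01001(✓)  01010(✓)  01111  10010(✓)  10110(✓)  10111(✓)  11000(✓)  11010(✓)  11101
size-2^1 implicants → -0010(✓)  -0110(✓)  -1010(✓)  0-001  0-010(✓)  00-01  00-10(✓)  000-1  0001-  1-010(✓)  10-10(✓)  1011-  110-0
size-2^2 implicants → --010  -0-10
Unchecked terms (primes): --010, -0-10, 0-001, 00-01, 000-1, 0001-, 01111, 1011-, 110-0, 11101
Minterm coverage:
  m1 ⊆ 0-001,00-01,000-1
  m3 ⊆ 000-1,0001-
  m5 ⊆ 00-01 [E]
  m6 ⊆ -0-10 [E]
  m9 ⊆ 0-001 [E]
  m10 ⊆ --010 [E]
  m15 ⊆ 01111 [E]
  m22 ⊆ -0-10,1011-
  m23 ⊆ 1011- [E]
  m24 ⊆ 110-0 [E]
  m29 ⊆ 11101 [E]
E = {--010, -0-10, 0-001, 00-01, 01111, 1011-, 110-0, 11101}

YES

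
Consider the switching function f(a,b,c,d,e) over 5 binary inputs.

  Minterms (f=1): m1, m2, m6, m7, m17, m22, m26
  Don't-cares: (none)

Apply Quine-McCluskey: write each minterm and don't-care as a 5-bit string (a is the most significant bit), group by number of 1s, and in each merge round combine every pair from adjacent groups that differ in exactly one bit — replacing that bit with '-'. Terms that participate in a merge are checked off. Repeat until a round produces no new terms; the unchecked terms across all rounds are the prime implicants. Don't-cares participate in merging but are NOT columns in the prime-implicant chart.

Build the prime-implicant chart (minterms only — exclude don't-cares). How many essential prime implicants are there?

size-2^0 implicants → 00001(✓)  00010(✓)  00110(✓)  00111(✓)  10001(✓)  10110(✓)  11010
size-2^1 implicants → -0001  -0110  00-10  0011-
Unchecked terms (primes): -0001, -0110, 00-10, 0011-, 11010
Minterm coverage:
  m1 ⊆ -0001 [E]
  m2 ⊆ 00-10 [E]
  m6 ⊆ -0110,00-10,0011-
  m7 ⊆ 0011- [E]
  m17 ⊆ -0001 [E]
  m22 ⊆ -0110 [E]
  m26 ⊆ 11010 [E]
E = {-0001, -0110, 00-10, 0011-, 11010}

5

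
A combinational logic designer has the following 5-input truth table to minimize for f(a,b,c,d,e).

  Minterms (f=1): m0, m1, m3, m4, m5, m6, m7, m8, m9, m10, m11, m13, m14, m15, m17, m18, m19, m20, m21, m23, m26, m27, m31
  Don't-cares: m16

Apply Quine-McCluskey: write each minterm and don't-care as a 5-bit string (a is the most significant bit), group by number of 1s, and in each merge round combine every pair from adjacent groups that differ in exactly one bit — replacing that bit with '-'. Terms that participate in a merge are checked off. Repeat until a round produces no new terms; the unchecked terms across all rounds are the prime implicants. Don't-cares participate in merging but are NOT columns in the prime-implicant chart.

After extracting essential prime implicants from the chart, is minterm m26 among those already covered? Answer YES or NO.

Round 0: 00000✓ 00001✓ 00011✓ 00100✓ 00101✓ 00110✓ 00111✓ 01000✓ 01001✓ 01010✓ 01011✓ 01101✓ 01110✓ 01111✓ 10000✓ 10001✓ 10010✓ 10011✓ 10100✓ 10101✓ 10111✓ 11010✓ 11011✓ 11111✓
Round 1: -0000✓ -0001✓ -0011✓ -0100✓ -0101✓ -0111✓ -1010✓ -1011✓ -1111✓ 0-000✓ 0-001✓ 0-011✓ 0-101✓ 0-110✓ 0-111✓ 00-00✓ 00-01✓ 00-11✓ 000-1✓ 0000-✓ 001-0✓ 001-1✓ 0010-✓ 0011-✓ 01-01✓ 01-10✓ 01-11✓ 010-0✓ 010-1✓ 0100-✓ 0101-✓ 011-1✓ 0111-✓ 1-010✓ 1-011✓ 1-111✓ 10-00✓ 10-01✓ 10-11✓ 100-0✓ 100-1✓ 1000-✓ 1001-✓ 101-1✓ 1010-✓ 11-11✓ 1101-✓
Round 2: --011✓ --111✓ -0-00✓ -0-01✓ -0-11✓ -00-1✓ -000-✓ -01-1✓ -010-✓ -1-11✓ -101- 0--01✓ 0--11✓ 0-0-1✓ 0-00- 0-1-1✓ 0-11- 00--1✓ 00-0-✓ 001-- 01--1✓ 01-1- 010-- 1--11✓ 1-01- 10--1✓ 10-0-✓ 100--
Round 3: ---11 -0--1 -0-0- 0---1
PIs = {---11, -0--1, -0-0-, -101-, 0---1, 0-00-, 0-11-, 001--, 01-1-, 010--, 1-01-, 100--}
Coverage chart:
  m0: -0-0-,0-00-
  m1: -0--1,-0-0-,0---1,0-00-
  m3: ---11,-0--1,0---1
  m4: -0-0-,001--
  m5: -0--1,-0-0-,0---1,001--
  m6: 0-11-,001--
  m7: ---11,-0--1,0---1,0-11-,001--
  m8: 0-00-,010--
  m9: 0---1,0-00-,010--
  m10: -101-,01-1-,010--
  m11: ---11,-101-,0---1,01-1-,010--
  m13: 0---1 ←essential
  m14: 0-11-,01-1-
  m15: ---11,0---1,0-11-,01-1-
  m17: -0--1,-0-0-,100--
  m18: 1-01-,100--
  m19: ---11,-0--1,1-01-,100--
  m20: -0-0- ←essential
  m21: -0--1,-0-0-
  m23: ---11,-0--1
  m26: -101-,1-01-
  m27: ---11,-101-,1-01-
  m31: ---11 ←essential
Essential: ---11, -0-0-, 0---1

NO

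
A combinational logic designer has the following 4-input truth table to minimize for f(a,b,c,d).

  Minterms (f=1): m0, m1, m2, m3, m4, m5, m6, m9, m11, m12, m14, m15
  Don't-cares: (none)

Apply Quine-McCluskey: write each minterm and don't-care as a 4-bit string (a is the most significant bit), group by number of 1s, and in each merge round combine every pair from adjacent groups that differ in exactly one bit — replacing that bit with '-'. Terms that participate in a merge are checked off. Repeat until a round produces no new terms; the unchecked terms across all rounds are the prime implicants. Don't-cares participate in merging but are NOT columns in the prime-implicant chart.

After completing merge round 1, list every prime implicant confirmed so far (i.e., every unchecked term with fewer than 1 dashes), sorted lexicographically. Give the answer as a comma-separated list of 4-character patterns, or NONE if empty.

size-2^0 implicants → 0000(✓)  0001(✓)  0010(✓)  0011(✓)  0100(✓)  0101(✓)  0110(✓)  1001(✓)  1011(✓)  1100(✓)  1110(✓)  1111(✓)
size-2^1 implicants → -001(✓)  -011(✓)  -100(✓)  -110(✓)  0-00(✓)  0-01(✓)  0-10(✓)  00-0(✓)  00-1(✓)  000-(✓)  001-(✓)  01-0(✓)  010-(✓)  1-11  10-1(✓)  11-0(✓)  111-
size-2^2 implicants → -0-1  -1-0  0--0  0-0-  00--
Unchecked terms (primes): -0-1, -1-0, 0--0, 0-0-, 00--, 1-11, 111-

NONE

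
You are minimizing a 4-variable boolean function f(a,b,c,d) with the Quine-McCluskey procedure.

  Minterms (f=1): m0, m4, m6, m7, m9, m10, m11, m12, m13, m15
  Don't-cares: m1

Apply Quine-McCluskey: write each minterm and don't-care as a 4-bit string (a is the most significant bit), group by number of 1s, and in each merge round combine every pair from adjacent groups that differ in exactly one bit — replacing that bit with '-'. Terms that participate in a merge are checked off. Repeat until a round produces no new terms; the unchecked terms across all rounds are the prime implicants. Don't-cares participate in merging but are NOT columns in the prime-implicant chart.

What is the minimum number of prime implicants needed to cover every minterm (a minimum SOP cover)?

5

Round 0: 0000✓ 0001✓ 0100✓ 0110✓ 0111✓ 1001✓ 1010✓ 1011✓ 1100✓ 1101✓ 1111✓
Round 1: -001 -100 -111 0-00 000- 01-0 011- 1-01✓ 1-11✓ 10-1✓ 101- 11-1✓ 110-
Round 2: 1--1
PIs = {-001, -100, -111, 0-00, 000-, 01-0, 011-, 1--1, 101-, 110-}
Coverage chart:
  m0: 0-00,000-
  m4: -100,0-00,01-0
  m6: 01-0,011-
  m7: -111,011-
  m9: -001,1--1
  m10: 101- ←essential
  m11: 1--1,101-
  m12: -100,110-
  m13: 1--1,110-
  m15: -111,1--1
Essential: 101-
Petrick residual → -100, 0-00, 011-, 1--1
Min cover (5 terms): bc'd' + a'c'd' + a'bc + ad + ab'c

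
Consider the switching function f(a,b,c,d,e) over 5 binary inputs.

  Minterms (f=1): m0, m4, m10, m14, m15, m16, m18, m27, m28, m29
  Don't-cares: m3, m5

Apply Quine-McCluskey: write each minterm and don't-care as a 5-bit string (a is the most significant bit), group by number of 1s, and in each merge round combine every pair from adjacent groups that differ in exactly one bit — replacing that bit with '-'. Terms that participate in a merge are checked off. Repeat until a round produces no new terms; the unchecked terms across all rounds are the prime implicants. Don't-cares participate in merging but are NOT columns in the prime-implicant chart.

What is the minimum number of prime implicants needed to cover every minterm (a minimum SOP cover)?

size-2^0 implicants → 00000(✓)  00011  00100(✓)  00101(✓)  01010(✓)  01110(✓)  01111(✓)  10000(✓)  10010(✓)  11011  11100(✓)  11101(✓)
size-2^1 implicants → -0000  00-00  0010-  01-10  0111-  100-0  1110-
Unchecked terms (primes): -0000, 00-00, 00011, 0010-, 01-10, 0111-, 100-0, 11011, 1110-
Minterm coverage:
  m0 ⊆ -0000,00-00
  m4 ⊆ 00-00,0010-
  m10 ⊆ 01-10 [E]
  m14 ⊆ 01-10,0111-
  m15 ⊆ 0111- [E]
  m16 ⊆ -0000,100-0
  m18 ⊆ 100-0 [E]
  m27 ⊆ 11011 [E]
  m28 ⊆ 1110- [E]
  m29 ⊆ 1110- [E]
E = {01-10, 0111-, 100-0, 11011, 1110-}
Petrick residual → 00-00
Cover = a'b'd'e' + a'bde' + a'bcd + ab'c'e' + abc'de + abcd'  |cover|=6

6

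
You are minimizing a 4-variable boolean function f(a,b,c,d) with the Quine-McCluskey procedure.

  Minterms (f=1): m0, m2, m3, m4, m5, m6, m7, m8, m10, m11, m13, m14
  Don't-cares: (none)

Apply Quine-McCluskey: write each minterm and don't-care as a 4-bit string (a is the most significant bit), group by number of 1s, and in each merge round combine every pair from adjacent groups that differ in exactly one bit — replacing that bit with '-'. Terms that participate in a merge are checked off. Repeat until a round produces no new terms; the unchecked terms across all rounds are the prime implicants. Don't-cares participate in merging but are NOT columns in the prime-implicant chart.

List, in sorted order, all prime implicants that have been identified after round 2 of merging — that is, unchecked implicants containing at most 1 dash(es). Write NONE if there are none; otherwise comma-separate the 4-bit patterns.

-101

size-2^0 implicants → 0000(✓)  0010(✓)  0011(✓)  0100(✓)  0101(✓)  0110(✓)  0111(✓)  1000(✓)  1010(✓)  1011(✓)  1101(✓)  1110(✓)
size-2^1 implicants → -000(✓)  -010(✓)  -011(✓)  -101  -110(✓)  0-00(✓)  0-10(✓)  0-11(✓)  00-0(✓)  001-(✓)  01-0(✓)  01-1(✓)  010-(✓)  011-(✓)  1-10(✓)  10-0(✓)  101-(✓)
size-2^2 implicants → --10  -0-0  -01-  0--0  0-1-  01--
Unchecked terms (primes): --10, -0-0, -01-, -101, 0--0, 0-1-, 01--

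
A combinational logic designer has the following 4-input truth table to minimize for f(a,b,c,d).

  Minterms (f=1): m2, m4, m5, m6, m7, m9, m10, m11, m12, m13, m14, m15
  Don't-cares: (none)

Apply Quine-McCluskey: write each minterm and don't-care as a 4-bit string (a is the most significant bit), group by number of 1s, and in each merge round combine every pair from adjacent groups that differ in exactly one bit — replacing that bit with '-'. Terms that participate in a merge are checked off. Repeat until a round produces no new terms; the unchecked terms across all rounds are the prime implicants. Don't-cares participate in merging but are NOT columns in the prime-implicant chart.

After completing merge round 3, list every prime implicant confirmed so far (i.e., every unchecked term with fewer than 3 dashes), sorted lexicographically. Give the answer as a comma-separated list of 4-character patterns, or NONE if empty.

[col 0] 0010*, 0100*, 0101*, 0110*, 0111*, 1001*, 1010*, 1011*, 1100*, 1101*, 1110*, 1111*
[col 1] -010*, -100*, -101*, -110*, -111*, 0-10*, 01-0*, 01-1*, 010-*, 011-*, 1-01*, 1-10*, 1-11*, 10-1*, 101-*, 11-0*, 11-1*, 110-*, 111-*
[col 2] --10, -1-0*, -1-1*, -10-*, -11-*, 01--*, 1--1, 1-1-, 11--*
[col 3] -1--
Prime implicants: --10, -1--, 1--1, 1-1-

--10, 1--1, 1-1-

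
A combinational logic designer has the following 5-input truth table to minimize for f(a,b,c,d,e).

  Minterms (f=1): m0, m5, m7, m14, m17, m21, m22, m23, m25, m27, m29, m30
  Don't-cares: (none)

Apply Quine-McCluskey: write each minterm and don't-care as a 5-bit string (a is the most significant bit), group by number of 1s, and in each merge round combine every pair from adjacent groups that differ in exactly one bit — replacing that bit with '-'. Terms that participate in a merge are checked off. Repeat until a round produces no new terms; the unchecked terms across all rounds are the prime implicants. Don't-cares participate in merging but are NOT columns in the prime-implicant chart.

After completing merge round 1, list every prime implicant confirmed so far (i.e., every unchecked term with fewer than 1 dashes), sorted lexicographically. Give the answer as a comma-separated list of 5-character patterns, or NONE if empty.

Round 0: 00000 00101✓ 00111✓ 01110✓ 10001✓ 10101✓ 10110✓ 10111✓ 11001✓ 11011✓ 11101✓ 11110✓
Round 1: -0101✓ -0111✓ -1110 001-1✓ 1-001✓ 1-101✓ 1-110 10-01✓ 101-1✓ 1011- 11-01✓ 110-1
Round 2: -01-1 1--01
PIs = {-01-1, -1110, 00000, 1--01, 1-110, 1011-, 110-1}

00000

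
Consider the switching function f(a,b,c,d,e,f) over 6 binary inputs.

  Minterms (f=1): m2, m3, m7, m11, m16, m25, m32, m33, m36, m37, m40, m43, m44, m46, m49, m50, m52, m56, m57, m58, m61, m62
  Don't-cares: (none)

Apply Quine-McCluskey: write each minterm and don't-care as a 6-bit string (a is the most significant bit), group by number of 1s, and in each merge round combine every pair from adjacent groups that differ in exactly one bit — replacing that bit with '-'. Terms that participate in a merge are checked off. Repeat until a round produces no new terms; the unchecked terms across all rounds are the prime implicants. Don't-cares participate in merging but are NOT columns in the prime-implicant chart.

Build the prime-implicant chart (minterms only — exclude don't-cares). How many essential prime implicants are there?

[col 0] 000010*, 000011*, 000111*, 001011*, 010000, 011001*, 100000*, 100001*, 100100*, 100101*, 101000*, 101011*, 101100*, 101110*, 110001*, 110010*, 110100*, 111000*, 111001*, 111010*, 111101*, 111110*
[col 1] -01011, -11001, 00-011, 000-11, 00001-, 1-0001, 1-0100, 1-1000, 1-1110, 10-000*, 10-100*, 100-00*, 100-01*, 10000-*, 10010-*, 101-00*, 1011-0, 11-001, 11-010, 111-01, 111-10, 1110-0, 11100-
[col 2] 10--00, 100-0-
Prime implicants: -01011, -11001, 00-011, 000-11, 00001-, 010000, 1-0001, 1-0100, 1-1000, 1-1110, 10--00, 100-0-, 1011-0, 11-001, 11-010, 111-01, 111-10, 1110-0, 11100-
PI chart (minterm → PIs covering it):
  2 | 00001-  (sole → essential)
  3 | 00-011,000-11,00001-
  7 | 000-11  (sole → essential)
  11 | -01011,00-011
  16 | 010000  (sole → essential)
  25 | -11001  (sole → essential)
  32 | 10--00,100-0-
  33 | 1-0001,100-0-
  36 | 1-0100,10--00,100-0-
  37 | 100-0-  (sole → essential)
  40 | 1-1000,10--00
  43 | -01011  (sole → essential)
  44 | 10--00,1011-0
  46 | 1-1110,1011-0
  49 | 1-0001,11-001
  50 | 11-010  (sole → essential)
  52 | 1-0100  (sole → essential)
  56 | 1-1000,1110-0,11100-
  57 | -11001,11-001,111-01,11100-
  58 | 11-010,111-10,1110-0
  61 | 111-01  (sole → essential)
  62 | 1-1110,111-10
Essential prime implicants: -01011, -11001, 000-11, 00001-, 010000, 1-0100, 100-0-, 11-010, 111-01

9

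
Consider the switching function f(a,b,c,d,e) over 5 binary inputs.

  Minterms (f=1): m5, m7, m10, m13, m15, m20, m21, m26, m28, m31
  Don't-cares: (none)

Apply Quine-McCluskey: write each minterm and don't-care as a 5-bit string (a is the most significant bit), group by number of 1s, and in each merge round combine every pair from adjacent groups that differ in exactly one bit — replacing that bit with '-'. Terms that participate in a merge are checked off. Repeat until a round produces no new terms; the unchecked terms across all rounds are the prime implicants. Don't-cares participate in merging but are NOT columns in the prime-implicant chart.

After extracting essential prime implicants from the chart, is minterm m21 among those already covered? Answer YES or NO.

NO

Round 0: 00101✓ 00111✓ 01010✓ 01101✓ 01111✓ 10100✓ 10101✓ 11010✓ 11100✓ 11111✓
Round 1: -0101 -1010 -1111 0-101✓ 0-111✓ 001-1✓ 011-1✓ 1-100 1010-
Round 2: 0-1-1
PIs = {-0101, -1010, -1111, 0-1-1, 1-100, 1010-}
Coverage chart:
  m5: -0101,0-1-1
  m7: 0-1-1 ←essential
  m10: -1010 ←essential
  m13: 0-1-1 ←essential
  m15: -1111,0-1-1
  m20: 1-100,1010-
  m21: -0101,1010-
  m26: -1010 ←essential
  m28: 1-100 ←essential
  m31: -1111 ←essential
Essential: -1010, -1111, 0-1-1, 1-100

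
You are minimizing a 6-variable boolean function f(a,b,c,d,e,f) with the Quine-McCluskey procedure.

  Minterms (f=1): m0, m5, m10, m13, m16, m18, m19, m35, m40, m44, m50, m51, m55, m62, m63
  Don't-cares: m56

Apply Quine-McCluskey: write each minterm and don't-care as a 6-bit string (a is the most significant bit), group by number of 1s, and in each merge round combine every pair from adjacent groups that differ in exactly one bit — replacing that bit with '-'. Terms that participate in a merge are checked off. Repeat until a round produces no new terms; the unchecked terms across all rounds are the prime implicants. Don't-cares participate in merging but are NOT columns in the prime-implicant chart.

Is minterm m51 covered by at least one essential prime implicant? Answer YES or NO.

size-2^0 implicants → 000000(✓)  000101(✓)  001010  001101(✓)  010000(✓)  010010(✓)  010011(✓)  100011(✓)  101000(✓)  101100(✓)  110010(✓)  110011(✓)  110111(✓)  111000(✓)  111110(✓)  111111(✓)
size-2^1 implicants → -10010(✓)  -10011(✓)  0-0000  00-101  0100-0  01001-(✓)  1-0011  1-1000  101-00  11-111  110-11  11001-(✓)  11111-
size-2^2 implicants → -1001-
Unchecked terms (primes): -1001-, 0-0000, 00-101, 001010, 0100-0, 1-0011, 1-1000, 101-00, 11-111, 110-11, 11111-
Minterm coverage:
  m0 ⊆ 0-0000 [E]
  m5 ⊆ 00-101 [E]
  m10 ⊆ 001010 [E]
  m13 ⊆ 00-101 [E]
  m16 ⊆ 0-0000,0100-0
  m18 ⊆ -1001-,0100-0
  m19 ⊆ -1001- [E]
  m35 ⊆ 1-0011 [E]
  m40 ⊆ 1-1000,101-00
  m44 ⊆ 101-00 [E]
  m50 ⊆ -1001- [E]
  m51 ⊆ -1001-,1-0011,110-11
  m55 ⊆ 11-111,110-11
  m62 ⊆ 11111- [E]
  m63 ⊆ 11-111,11111-
E = {-1001-, 0-0000, 00-101, 001010, 1-0011, 101-00, 11111-}

YES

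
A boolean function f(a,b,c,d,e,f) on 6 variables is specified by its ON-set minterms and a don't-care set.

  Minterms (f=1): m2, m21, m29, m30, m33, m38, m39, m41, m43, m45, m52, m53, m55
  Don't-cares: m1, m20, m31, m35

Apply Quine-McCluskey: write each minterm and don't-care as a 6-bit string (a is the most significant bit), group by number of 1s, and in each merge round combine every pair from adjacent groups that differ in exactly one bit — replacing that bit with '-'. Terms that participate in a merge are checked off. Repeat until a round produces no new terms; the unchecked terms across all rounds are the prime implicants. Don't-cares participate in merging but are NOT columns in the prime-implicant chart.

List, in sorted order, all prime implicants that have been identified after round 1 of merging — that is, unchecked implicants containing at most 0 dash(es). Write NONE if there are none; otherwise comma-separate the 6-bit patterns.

[col 0] 000001*, 000010, 010100*, 010101*, 011101*, 011110*, 011111*, 100001*, 100011*, 100110*, 100111*, 101001*, 101011*, 101101*, 110100*, 110101*, 110111*
[col 1] -00001, -10100*, -10101*, 01-101, 01010-*, 0111-1, 01111-, 1-0111, 10-001*, 10-011*, 100-11, 1000-1*, 10011-, 101-01, 1010-1*, 1101-1, 11010-*
[col 2] -1010-, 10-0-1
Prime implicants: -00001, -1010-, 000010, 01-101, 0111-1, 01111-, 1-0111, 10-0-1, 100-11, 10011-, 101-01, 1101-1

000010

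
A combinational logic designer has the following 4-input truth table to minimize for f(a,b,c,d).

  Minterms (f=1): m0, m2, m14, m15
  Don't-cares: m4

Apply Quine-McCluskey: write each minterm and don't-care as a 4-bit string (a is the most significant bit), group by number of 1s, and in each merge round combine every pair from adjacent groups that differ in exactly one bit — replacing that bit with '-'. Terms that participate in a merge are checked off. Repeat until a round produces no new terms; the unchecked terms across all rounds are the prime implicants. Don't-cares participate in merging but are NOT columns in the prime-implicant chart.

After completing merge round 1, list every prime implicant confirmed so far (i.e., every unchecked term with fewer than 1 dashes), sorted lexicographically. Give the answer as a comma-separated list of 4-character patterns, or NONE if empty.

NONE

[col 0] 0000*, 0010*, 0100*, 1110*, 1111*
[col 1] 0-00, 00-0, 111-
Prime implicants: 0-00, 00-0, 111-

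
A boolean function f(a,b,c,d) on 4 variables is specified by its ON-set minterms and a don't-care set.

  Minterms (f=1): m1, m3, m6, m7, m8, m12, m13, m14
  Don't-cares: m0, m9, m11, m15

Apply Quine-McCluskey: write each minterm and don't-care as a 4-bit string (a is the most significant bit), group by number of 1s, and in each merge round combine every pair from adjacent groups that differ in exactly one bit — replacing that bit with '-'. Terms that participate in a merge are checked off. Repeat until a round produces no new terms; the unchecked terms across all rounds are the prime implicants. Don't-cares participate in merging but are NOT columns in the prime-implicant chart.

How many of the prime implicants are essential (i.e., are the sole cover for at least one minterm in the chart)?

1

[col 0] 0000*, 0001*, 0011*, 0110*, 0111*, 1000*, 1001*, 1011*, 1100*, 1101*, 1110*, 1111*
[col 1] -000*, -001*, -011*, -110*, -111*, 0-11*, 00-1*, 000-*, 011-*, 1-00*, 1-01*, 1-11*, 10-1*, 100-*, 11-0*, 11-1*, 110-*, 111-*
[col 2] --11, -0-1, -00-, -11-, 1--1, 1-0-, 11--
Prime implicants: --11, -0-1, -00-, -11-, 1--1, 1-0-, 11--
PI chart (minterm → PIs covering it):
  1 | -0-1,-00-
  3 | --11,-0-1
  6 | -11-  (sole → essential)
  7 | --11,-11-
  8 | -00-,1-0-
  12 | 1-0-,11--
  13 | 1--1,1-0-,11--
  14 | -11-,11--
Essential prime implicants: -11-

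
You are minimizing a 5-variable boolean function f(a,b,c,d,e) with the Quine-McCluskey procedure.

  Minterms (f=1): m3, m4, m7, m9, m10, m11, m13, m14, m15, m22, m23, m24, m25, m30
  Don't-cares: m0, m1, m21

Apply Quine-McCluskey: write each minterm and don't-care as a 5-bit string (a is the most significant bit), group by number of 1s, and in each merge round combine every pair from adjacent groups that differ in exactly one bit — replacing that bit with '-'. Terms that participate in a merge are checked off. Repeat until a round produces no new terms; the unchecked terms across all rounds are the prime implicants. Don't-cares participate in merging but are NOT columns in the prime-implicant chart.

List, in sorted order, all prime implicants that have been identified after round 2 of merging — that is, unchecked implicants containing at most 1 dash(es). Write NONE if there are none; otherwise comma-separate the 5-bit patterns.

-0111, -1001, -1110, 00-00, 0000-, 1-110, 101-1, 1011-, 1100-

size-2^0 implicants → 00000(✓)  00001(✓)  00011(✓)  00100(✓)  00111(✓)  01001(✓)  01010(✓)  01011(✓)  01101(✓)  01110(✓)  01111(✓)  10101(✓)  10110(✓)  10111(✓)  11000(✓)  11001(✓)  11110(✓)
size-2^1 implicants → -0111  -1001  -1110  0-001(✓)  0-011(✓)  0-111(✓)  00-00  00-11(✓)  000-1(✓)  0000-  01-01(✓)  01-10(✓)  01-11(✓)  010-1(✓)  0101-(✓)  011-1(✓)  0111-(✓)  1-110  101-1  1011-  1100-
size-2^2 implicants → 0--11  0-0-1  01--1  01-1-
Unchecked terms (primes): -0111, -1001, -1110, 0--11, 0-0-1, 00-00, 0000-, 01--1, 01-1-, 1-110, 101-1, 1011-, 1100-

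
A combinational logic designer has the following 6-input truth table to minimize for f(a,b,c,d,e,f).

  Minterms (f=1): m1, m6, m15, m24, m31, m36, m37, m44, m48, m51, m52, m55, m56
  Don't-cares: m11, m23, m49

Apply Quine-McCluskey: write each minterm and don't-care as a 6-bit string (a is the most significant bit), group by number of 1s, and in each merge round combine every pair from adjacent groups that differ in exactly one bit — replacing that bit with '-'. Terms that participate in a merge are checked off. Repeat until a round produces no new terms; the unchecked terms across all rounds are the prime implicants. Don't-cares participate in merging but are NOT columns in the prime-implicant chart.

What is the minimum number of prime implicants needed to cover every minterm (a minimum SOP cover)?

Round 0: 000001 000110 001011✓ 001111✓ 010111✓ 011000✓ 011111✓ 100100✓ 100101✓ 101100✓ 110000✓ 110001✓ 110011✓ 110100✓ 110111✓ 111000✓
Round 1: -10111 -11000 0-1111 001-11 01-111 1-0100 10-100 10010- 11-000 110-00 110-11 1100-1 11000-
PIs = {-10111, -11000, 0-1111, 000001, 000110, 001-11, 01-111, 1-0100, 10-100, 10010-, 11-000, 110-00, 110-11, 1100-1, 11000-}
Coverage chart:
  m1: 000001 ←essential
  m6: 000110 ←essential
  m15: 0-1111,001-11
  m24: -11000 ←essential
  m31: 0-1111,01-111
  m36: 1-0100,10-100,10010-
  m37: 10010- ←essential
  m44: 10-100 ←essential
  m48: 11-000,110-00,11000-
  m51: 110-11,1100-1
  m52: 1-0100,110-00
  m55: -10111,110-11
  m56: -11000,11-000
Essential: -11000, 000001, 000110, 10-100, 10010-
Petrick residual → 0-1111, 110-00, 110-11
Min cover (8 terms): bcd'e'f' + a'cdef + a'b'c'd'e'f + a'b'c'def' + ab'de'f' + ab'c'de' + abc'e'f' + abc'ef

8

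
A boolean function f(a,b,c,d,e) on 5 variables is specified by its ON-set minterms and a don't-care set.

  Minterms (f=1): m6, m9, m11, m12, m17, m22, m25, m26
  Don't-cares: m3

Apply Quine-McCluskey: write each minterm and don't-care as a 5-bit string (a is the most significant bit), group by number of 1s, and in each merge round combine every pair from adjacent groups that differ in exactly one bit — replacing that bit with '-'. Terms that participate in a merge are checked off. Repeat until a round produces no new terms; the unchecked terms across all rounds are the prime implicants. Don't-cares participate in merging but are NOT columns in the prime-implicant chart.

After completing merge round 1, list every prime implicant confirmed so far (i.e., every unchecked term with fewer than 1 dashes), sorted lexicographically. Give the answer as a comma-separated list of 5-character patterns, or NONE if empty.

size-2^0 implicants → 00011(✓)  00110(✓)  01001(✓)  01011(✓)  01100  10001(✓)  10110(✓)  11001(✓)  11010
size-2^1 implicants → -0110  -1001  0-011  010-1  1-001
Unchecked terms (primes): -0110, -1001, 0-011, 010-1, 01100, 1-001, 11010

01100, 11010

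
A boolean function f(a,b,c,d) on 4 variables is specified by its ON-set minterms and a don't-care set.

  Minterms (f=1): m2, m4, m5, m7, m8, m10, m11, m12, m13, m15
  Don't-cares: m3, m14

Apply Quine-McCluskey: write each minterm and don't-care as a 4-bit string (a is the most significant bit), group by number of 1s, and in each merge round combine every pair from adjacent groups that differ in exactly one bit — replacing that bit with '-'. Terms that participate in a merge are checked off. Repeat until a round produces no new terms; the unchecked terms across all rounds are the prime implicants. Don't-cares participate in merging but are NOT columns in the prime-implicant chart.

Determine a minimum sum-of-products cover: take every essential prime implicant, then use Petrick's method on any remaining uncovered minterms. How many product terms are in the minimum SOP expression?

[col 0] 0010*, 0011*, 0100*, 0101*, 0111*, 1000*, 1010*, 1011*, 1100*, 1101*, 1110*, 1111*
[col 1] -010*, -011*, -100*, -101*, -111*, 0-11*, 001-*, 01-1*, 010-*, 1-00*, 1-10*, 1-11*, 10-0*, 101-*, 11-0*, 11-1*, 110-*, 111-*
[col 2] --11, -01-, -1-1, -10-, 1--0, 1-1-, 11--
Prime implicants: --11, -01-, -1-1, -10-, 1--0, 1-1-, 11--
PI chart (minterm → PIs covering it):
  2 | -01-  (sole → essential)
  4 | -10-  (sole → essential)
  5 | -1-1,-10-
  7 | --11,-1-1
  8 | 1--0  (sole → essential)
  10 | -01-,1--0,1-1-
  11 | --11,-01-,1-1-
  12 | -10-,1--0,11--
  13 | -1-1,-10-,11--
  15 | --11,-1-1,1-1-,11--
Essential prime implicants: -01-, -10-, 1--0
Petrick residual → --11
Minimum SOP uses 4 PIs: cd + b'c + bc' + ad'

4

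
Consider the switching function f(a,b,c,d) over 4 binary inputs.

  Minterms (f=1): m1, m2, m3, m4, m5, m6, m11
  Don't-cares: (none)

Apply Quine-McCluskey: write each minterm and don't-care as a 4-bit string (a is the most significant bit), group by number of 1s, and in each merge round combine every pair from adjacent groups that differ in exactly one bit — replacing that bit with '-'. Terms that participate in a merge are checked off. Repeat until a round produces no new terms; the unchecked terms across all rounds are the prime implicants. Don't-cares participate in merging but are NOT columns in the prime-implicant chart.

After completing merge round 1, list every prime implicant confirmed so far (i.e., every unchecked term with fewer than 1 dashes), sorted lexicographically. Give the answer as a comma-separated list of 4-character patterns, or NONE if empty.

Round 0: 0001✓ 0010✓ 0011✓ 0100✓ 0101✓ 0110✓ 1011✓
Round 1: -011 0-01 0-10 00-1 001- 01-0 010-
PIs = {-011, 0-01, 0-10, 00-1, 001-, 01-0, 010-}

NONE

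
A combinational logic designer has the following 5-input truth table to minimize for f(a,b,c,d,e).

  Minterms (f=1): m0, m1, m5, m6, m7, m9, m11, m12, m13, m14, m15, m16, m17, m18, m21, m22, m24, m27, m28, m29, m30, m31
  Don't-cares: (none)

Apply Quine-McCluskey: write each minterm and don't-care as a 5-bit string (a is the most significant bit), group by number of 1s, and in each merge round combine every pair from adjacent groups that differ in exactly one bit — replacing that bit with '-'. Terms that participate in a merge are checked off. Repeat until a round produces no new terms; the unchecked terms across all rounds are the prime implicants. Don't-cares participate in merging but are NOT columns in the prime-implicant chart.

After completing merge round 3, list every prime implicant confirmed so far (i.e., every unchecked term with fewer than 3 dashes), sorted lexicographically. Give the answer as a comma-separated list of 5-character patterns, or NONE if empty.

--101, --110, -0-01, -000-, -1-11, 0--01, 0-1-1, 0-11-, 01--1, 1-000, 10-10, 100-0, 11-00

[col 0] 00000*, 00001*, 00101*, 00110*, 00111*, 01001*, 01011*, 01100*, 01101*, 01110*, 01111*, 10000*, 10001*, 10010*, 10101*, 10110*, 11000*, 11011*, 11100*, 11101*, 11110*, 11111*
[col 1] -0000*, -0001*, -0101*, -0110*, -1011*, -1100*, -1101*, -1110*, -1111*, 0-001*, 0-101*, 0-110*, 0-111*, 00-01*, 0000-*, 001-1*, 0011-*, 01-01*, 01-11*, 010-1*, 011-0*, 011-1*, 0110-*, 0111-*, 1-000, 1-101*, 1-110*, 10-01*, 10-10, 100-0, 1000-*, 11-00, 11-11*, 111-0*, 111-1*, 1110-*, 1111-*
[col 2] --101, --110, -0-01, -000-, -1-11, -11-0*, -11-1*, -110-*, -111-*, 0--01, 0-1-1, 0-11-, 01--1, 011--*, 111--*
[col 3] -11--
Prime implicants: --101, --110, -0-01, -000-, -1-11, -11--, 0--01, 0-1-1, 0-11-, 01--1, 1-000, 10-10, 100-0, 11-00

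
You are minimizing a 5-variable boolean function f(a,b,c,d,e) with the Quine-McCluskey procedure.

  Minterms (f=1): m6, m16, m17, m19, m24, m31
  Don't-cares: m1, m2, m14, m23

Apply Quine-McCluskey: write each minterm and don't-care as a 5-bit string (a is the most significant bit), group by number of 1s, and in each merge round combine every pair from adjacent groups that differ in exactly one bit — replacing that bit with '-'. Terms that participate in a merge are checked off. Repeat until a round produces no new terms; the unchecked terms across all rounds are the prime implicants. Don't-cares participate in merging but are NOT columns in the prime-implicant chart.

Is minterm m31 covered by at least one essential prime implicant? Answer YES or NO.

Round 0: 00001✓ 00010✓ 00110✓ 01110✓ 10000✓ 10001✓ 10011✓ 10111✓ 11000✓ 11111✓
Round 1: -0001 0-110 00-10 1-000 1-111 10-11 100-1 1000-
PIs = {-0001, 0-110, 00-10, 1-000, 1-111, 10-11, 100-1, 1000-}
Coverage chart:
  m6: 0-110,00-10
  m16: 1-000,1000-
  m17: -0001,100-1,1000-
  m19: 10-11,100-1
  m24: 1-000 ←essential
  m31: 1-111 ←essential
Essential: 1-000, 1-111

YES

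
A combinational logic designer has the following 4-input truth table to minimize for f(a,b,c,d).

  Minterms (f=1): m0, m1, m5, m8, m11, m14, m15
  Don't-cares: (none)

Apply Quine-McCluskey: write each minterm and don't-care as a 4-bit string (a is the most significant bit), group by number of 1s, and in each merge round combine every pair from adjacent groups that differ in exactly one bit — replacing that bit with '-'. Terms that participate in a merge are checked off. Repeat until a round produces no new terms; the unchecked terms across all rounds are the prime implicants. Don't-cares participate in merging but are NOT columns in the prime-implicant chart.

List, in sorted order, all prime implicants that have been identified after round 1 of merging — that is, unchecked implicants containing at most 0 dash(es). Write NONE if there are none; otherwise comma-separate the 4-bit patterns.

NONE

size-2^0 implicants → 0000(✓)  0001(✓)  0101(✓)  1000(✓)  1011(✓)  1110(✓)  1111(✓)
size-2^1 implicants → -000  0-01  000-  1-11  111-
Unchecked terms (primes): -000, 0-01, 000-, 1-11, 111-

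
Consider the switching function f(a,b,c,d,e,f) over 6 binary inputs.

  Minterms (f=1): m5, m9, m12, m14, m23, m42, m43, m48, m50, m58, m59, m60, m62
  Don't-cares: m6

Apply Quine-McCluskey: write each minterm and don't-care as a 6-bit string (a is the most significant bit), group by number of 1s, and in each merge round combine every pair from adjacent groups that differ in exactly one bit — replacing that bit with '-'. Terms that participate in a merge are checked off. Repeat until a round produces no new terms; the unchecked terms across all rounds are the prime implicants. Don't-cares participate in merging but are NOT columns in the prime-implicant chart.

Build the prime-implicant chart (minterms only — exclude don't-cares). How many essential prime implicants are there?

7

[col 0] 000101, 000110*, 001001, 001100*, 001110*, 010111, 101010*, 101011*, 110000*, 110010*, 111010*, 111011*, 111100*, 111110*
[col 1] 00-110, 0011-0, 1-1010*, 1-1011*, 10101-*, 11-010, 1100-0, 111-10, 11101-*, 1111-0
[col 2] 1-101-
Prime implicants: 00-110, 000101, 001001, 0011-0, 010111, 1-101-, 11-010, 1100-0, 111-10, 1111-0
PI chart (minterm → PIs covering it):
  5 | 000101  (sole → essential)
  9 | 001001  (sole → essential)
  12 | 0011-0  (sole → essential)
  14 | 00-110,0011-0
  23 | 010111  (sole → essential)
  42 | 1-101-  (sole → essential)
  43 | 1-101-  (sole → essential)
  48 | 1100-0  (sole → essential)
  50 | 11-010,1100-0
  58 | 1-101-,11-010,111-10
  59 | 1-101-  (sole → essential)
  60 | 1111-0  (sole → essential)
  62 | 111-10,1111-0
Essential prime implicants: 000101, 001001, 0011-0, 010111, 1-101-, 1100-0, 1111-0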